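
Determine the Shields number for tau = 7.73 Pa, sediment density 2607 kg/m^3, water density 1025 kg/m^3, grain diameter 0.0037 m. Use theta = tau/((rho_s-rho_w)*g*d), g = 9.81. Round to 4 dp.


theta = tau / ((rho_s - rho_w) * g * d)
rho_s - rho_w = 2607 - 1025 = 1582
Denominator = 1582 * 9.81 * 0.0037 = 57.421854
theta = 7.73 / 57.421854
theta = 0.1346

0.1346


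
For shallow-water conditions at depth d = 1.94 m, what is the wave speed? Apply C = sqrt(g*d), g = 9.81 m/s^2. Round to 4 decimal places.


Using the shallow-water approximation:
C = sqrt(g * d) = sqrt(9.81 * 1.94)
C = sqrt(19.0314)
C = 4.3625 m/s

4.3625


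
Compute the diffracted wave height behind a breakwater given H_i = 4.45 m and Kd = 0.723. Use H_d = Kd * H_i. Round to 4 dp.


H_d = Kd * H_i
H_d = 0.723 * 4.45
H_d = 3.2174 m

3.2174


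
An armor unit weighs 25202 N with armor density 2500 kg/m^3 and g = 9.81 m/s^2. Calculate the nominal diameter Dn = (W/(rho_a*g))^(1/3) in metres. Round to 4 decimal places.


V = W / (rho_a * g)
V = 25202 / (2500 * 9.81)
V = 25202 / 24525.00
V = 1.027604 m^3
Dn = V^(1/3) = 1.027604^(1/3)
Dn = 1.0091 m

1.0091


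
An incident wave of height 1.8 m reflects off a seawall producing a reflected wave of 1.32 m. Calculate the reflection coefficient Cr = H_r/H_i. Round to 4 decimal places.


Cr = H_r / H_i
Cr = 1.32 / 1.8
Cr = 0.7333

0.7333


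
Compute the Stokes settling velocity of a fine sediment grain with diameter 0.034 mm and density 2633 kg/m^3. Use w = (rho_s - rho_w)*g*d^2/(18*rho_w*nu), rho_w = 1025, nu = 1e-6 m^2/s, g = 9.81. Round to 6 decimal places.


w = (rho_s - rho_w) * g * d^2 / (18 * rho_w * nu)
d = 0.034 mm = 0.000034 m
rho_s - rho_w = 2633 - 1025 = 1608
Numerator = 1608 * 9.81 * (0.000034)^2 = 0.000018235299
Denominator = 18 * 1025 * 1e-6 = 0.018450
w = 0.000988 m/s

0.000988


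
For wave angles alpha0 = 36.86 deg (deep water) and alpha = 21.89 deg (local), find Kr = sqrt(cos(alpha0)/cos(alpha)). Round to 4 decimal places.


Kr = sqrt(cos(alpha0) / cos(alpha))
cos(36.86) = 0.800104
cos(21.89) = 0.927901
Kr = sqrt(0.800104 / 0.927901)
Kr = sqrt(0.862272)
Kr = 0.9286

0.9286


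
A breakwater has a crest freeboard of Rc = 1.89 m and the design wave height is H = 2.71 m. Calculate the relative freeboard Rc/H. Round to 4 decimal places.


Relative freeboard = Rc / H
= 1.89 / 2.71
= 0.6974

0.6974


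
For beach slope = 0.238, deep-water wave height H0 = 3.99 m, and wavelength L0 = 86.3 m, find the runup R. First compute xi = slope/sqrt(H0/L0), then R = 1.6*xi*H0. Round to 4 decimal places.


xi = slope / sqrt(H0/L0)
H0/L0 = 3.99/86.3 = 0.046234
sqrt(0.046234) = 0.215021
xi = 0.238 / 0.215021 = 1.106868
R = 1.6 * xi * H0 = 1.6 * 1.106868 * 3.99
R = 7.0662 m

7.0662


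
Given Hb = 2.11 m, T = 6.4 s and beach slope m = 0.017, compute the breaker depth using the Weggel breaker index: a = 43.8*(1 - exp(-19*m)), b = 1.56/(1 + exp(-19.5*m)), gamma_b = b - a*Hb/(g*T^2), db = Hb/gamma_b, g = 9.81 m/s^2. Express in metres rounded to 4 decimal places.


a = 43.8 * (1 - exp(-19 * m))
exp(-19 * 0.017) = exp(-0.3230) = 0.723974
a = 43.8 * (1 - 0.723974) = 12.089945
b = 1.56 / (1 + exp(-19.5 * m))
exp(-19.5 * 0.017) = exp(-0.3315) = 0.717846
b = 1.56 / (1 + 0.717846) = 0.908114
Hb / (g * T^2) = 2.11 / (9.81 * 6.4^2) = 2.11 / 401.8176 = 0.00525114
gamma_b = b - a * Hb/(g*T^2) = 0.908114 - 12.089945 * 0.00525114 = 0.844628
db = Hb / gamma_b = 2.11 / 0.844628
db = 2.4981 m

2.4981


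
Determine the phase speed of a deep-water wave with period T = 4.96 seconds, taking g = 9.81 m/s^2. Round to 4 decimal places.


We use the deep-water celerity formula:
C = g * T / (2 * pi)
C = 9.81 * 4.96 / (2 * 3.14159...)
C = 48.657600 / 6.283185
C = 7.7441 m/s

7.7441


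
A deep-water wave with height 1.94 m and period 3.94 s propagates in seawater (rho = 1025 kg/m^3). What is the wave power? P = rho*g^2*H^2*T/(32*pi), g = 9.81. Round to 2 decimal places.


P = rho * g^2 * H^2 * T / (32 * pi)
P = 1025 * 9.81^2 * 1.94^2 * 3.94 / (32 * pi)
P = 1025 * 96.2361 * 3.7636 * 3.94 / 100.53096
P = 14549.96 W/m

14549.96


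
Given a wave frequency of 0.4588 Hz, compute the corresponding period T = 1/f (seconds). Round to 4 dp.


T = 1 / f
T = 1 / 0.4588
T = 2.1796 s

2.1796


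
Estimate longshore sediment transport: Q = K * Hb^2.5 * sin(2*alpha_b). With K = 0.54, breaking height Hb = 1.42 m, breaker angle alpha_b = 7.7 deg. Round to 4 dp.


Q = K * Hb^2.5 * sin(2 * alpha_b)
Hb^2.5 = 1.42^2.5 = 2.402818
sin(2 * 7.7) = sin(15.4) = 0.265556
Q = 0.54 * 2.402818 * 0.265556
Q = 0.3446 m^3/s

0.3446


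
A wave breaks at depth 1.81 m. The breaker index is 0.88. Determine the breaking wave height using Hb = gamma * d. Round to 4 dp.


Hb = gamma * d
Hb = 0.88 * 1.81
Hb = 1.5928 m

1.5928


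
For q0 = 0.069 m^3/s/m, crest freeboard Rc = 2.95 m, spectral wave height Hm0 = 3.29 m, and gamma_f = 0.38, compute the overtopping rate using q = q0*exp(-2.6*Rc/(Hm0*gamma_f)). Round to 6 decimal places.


q = q0 * exp(-2.6 * Rc / (Hm0 * gamma_f))
Exponent = -2.6 * 2.95 / (3.29 * 0.38)
= -2.6 * 2.95 / 1.2502
= -6.135018
exp(-6.135018) = 0.002166
q = 0.069 * 0.002166
q = 0.000149 m^3/s/m

0.000149


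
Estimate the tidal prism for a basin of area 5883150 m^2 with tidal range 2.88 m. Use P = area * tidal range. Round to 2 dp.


Tidal prism = Area * Tidal range
P = 5883150 * 2.88
P = 16943472.00 m^3

16943472.00


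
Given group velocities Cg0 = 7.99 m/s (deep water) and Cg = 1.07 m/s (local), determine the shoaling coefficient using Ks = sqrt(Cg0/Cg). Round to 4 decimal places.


Ks = sqrt(Cg0 / Cg)
Ks = sqrt(7.99 / 1.07)
Ks = sqrt(7.4673)
Ks = 2.7326

2.7326


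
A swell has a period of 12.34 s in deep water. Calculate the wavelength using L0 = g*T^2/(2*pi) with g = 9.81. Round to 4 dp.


L0 = g * T^2 / (2 * pi)
L0 = 9.81 * 12.34^2 / (2 * pi)
L0 = 9.81 * 152.2756 / 6.28319
L0 = 1493.8236 / 6.28319
L0 = 237.7494 m

237.7494


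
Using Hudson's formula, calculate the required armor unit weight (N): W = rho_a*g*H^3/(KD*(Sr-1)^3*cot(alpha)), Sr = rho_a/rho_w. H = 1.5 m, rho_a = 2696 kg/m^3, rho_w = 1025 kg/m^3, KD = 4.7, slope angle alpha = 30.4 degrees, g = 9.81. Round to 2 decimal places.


Sr = rho_a / rho_w = 2696 / 1025 = 2.630244
(Sr - 1) = 1.630244
(Sr - 1)^3 = 4.332691
cot(30.4) = 1 / tan(30.4) = 1 / 0.586697 = 1.704459
Numerator = 2696 * 9.81 * 1.5^3 = 89261.1900
Denominator = 4.7 * 4.332691 * 1.704459 = 34.709000
W = 89261.1900 / 34.709000
W = 2571.70 N

2571.70


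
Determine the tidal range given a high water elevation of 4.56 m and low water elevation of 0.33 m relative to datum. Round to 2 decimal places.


Tidal range = High water - Low water
Tidal range = 4.56 - (0.33)
Tidal range = 4.23 m

4.23


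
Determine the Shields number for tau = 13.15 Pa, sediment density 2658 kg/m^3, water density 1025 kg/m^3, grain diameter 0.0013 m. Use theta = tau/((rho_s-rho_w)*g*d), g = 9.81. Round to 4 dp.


theta = tau / ((rho_s - rho_w) * g * d)
rho_s - rho_w = 2658 - 1025 = 1633
Denominator = 1633 * 9.81 * 0.0013 = 20.825649
theta = 13.15 / 20.825649
theta = 0.6314

0.6314


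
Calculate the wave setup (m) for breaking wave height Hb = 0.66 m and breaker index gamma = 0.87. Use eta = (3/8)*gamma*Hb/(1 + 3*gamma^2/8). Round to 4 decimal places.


eta = (3/8) * gamma * Hb / (1 + 3*gamma^2/8)
Numerator = (3/8) * 0.87 * 0.66 = 0.215325
Denominator = 1 + 3*0.87^2/8 = 1 + 0.283838 = 1.283838
eta = 0.215325 / 1.283838
eta = 0.1677 m

0.1677


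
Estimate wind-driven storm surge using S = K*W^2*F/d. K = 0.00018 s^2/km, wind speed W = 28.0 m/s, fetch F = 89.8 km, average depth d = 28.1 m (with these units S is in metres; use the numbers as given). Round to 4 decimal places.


S = K * W^2 * F / d
W^2 = 28.0^2 = 784.00
S = 0.00018 * 784.00 * 89.8 / 28.1
Numerator = 0.00018 * 784.00 * 89.8 = 12.672576
S = 12.672576 / 28.1 = 0.4510 m

0.4510


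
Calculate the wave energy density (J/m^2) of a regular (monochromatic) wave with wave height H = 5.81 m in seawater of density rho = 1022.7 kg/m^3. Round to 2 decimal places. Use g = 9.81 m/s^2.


E = (1/8) * rho * g * H^2
E = (1/8) * 1022.7 * 9.81 * 5.81^2
E = 0.125 * 1022.7 * 9.81 * 33.7561
E = 42333.05 J/m^2

42333.05


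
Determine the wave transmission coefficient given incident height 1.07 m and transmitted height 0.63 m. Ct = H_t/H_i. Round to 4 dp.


Ct = H_t / H_i
Ct = 0.63 / 1.07
Ct = 0.5888

0.5888


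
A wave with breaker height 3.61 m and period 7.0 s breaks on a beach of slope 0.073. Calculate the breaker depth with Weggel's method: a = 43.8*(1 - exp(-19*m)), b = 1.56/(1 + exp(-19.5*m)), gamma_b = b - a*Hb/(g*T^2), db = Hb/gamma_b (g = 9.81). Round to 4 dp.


a = 43.8 * (1 - exp(-19 * m))
exp(-19 * 0.073) = exp(-1.3870) = 0.249824
a = 43.8 * (1 - 0.249824) = 32.857724
b = 1.56 / (1 + exp(-19.5 * m))
exp(-19.5 * 0.073) = exp(-1.4235) = 0.240869
b = 1.56 / (1 + 0.240869) = 1.257183
Hb / (g * T^2) = 3.61 / (9.81 * 7.0^2) = 3.61 / 480.6900 = 0.00751004
gamma_b = b - a * Hb/(g*T^2) = 1.257183 - 32.857724 * 0.00751004 = 1.010420
db = Hb / gamma_b = 3.61 / 1.010420
db = 3.5728 m

3.5728


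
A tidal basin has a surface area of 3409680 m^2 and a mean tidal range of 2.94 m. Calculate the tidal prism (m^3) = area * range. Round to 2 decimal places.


Tidal prism = Area * Tidal range
P = 3409680 * 2.94
P = 10024459.20 m^3

10024459.20


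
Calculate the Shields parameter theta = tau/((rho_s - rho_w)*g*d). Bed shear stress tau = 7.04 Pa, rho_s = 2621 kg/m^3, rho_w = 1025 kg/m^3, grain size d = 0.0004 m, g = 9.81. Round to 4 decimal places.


theta = tau / ((rho_s - rho_w) * g * d)
rho_s - rho_w = 2621 - 1025 = 1596
Denominator = 1596 * 9.81 * 0.0004 = 6.262704
theta = 7.04 / 6.262704
theta = 1.1241

1.1241


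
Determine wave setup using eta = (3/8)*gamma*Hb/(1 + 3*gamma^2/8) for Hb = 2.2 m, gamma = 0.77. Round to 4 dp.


eta = (3/8) * gamma * Hb / (1 + 3*gamma^2/8)
Numerator = (3/8) * 0.77 * 2.2 = 0.635250
Denominator = 1 + 3*0.77^2/8 = 1 + 0.222338 = 1.222338
eta = 0.635250 / 1.222338
eta = 0.5197 m

0.5197


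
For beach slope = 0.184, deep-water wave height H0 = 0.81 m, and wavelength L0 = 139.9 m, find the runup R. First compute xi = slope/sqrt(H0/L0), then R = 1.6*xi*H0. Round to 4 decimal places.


xi = slope / sqrt(H0/L0)
H0/L0 = 0.81/139.9 = 0.005790
sqrt(0.005790) = 0.076091
xi = 0.184 / 0.076091 = 2.418155
R = 1.6 * xi * H0 = 1.6 * 2.418155 * 0.81
R = 3.1339 m

3.1339


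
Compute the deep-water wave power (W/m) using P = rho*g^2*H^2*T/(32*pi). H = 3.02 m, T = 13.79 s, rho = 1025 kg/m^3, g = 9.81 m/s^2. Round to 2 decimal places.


P = rho * g^2 * H^2 * T / (32 * pi)
P = 1025 * 9.81^2 * 3.02^2 * 13.79 / (32 * pi)
P = 1025 * 96.2361 * 9.1204 * 13.79 / 100.53096
P = 123407.11 W/m

123407.11


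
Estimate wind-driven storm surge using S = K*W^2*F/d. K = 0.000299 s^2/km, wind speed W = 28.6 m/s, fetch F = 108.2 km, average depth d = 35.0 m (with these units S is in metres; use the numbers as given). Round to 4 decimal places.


S = K * W^2 * F / d
W^2 = 28.6^2 = 817.96
S = 0.000299 * 817.96 * 108.2 / 35.0
Numerator = 0.000299 * 817.96 * 108.2 = 26.462478
S = 26.462478 / 35.0 = 0.7561 m

0.7561


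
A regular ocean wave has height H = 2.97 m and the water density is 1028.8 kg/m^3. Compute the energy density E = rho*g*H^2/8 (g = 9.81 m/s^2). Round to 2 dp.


E = (1/8) * rho * g * H^2
E = (1/8) * 1028.8 * 9.81 * 2.97^2
E = 0.125 * 1028.8 * 9.81 * 8.8209
E = 11128.15 J/m^2

11128.15


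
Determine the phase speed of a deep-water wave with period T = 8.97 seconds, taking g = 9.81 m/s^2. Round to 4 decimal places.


We use the deep-water celerity formula:
C = g * T / (2 * pi)
C = 9.81 * 8.97 / (2 * 3.14159...)
C = 87.995700 / 6.283185
C = 14.0050 m/s

14.0050


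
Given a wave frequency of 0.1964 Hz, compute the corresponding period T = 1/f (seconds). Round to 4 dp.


T = 1 / f
T = 1 / 0.1964
T = 5.0916 s

5.0916


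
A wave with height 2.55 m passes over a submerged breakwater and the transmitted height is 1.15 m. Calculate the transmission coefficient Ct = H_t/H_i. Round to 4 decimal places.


Ct = H_t / H_i
Ct = 1.15 / 2.55
Ct = 0.4510

0.4510


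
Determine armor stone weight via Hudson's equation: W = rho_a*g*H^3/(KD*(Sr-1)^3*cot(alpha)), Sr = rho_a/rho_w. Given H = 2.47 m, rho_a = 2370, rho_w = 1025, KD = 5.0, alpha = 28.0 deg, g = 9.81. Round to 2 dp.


Sr = rho_a / rho_w = 2370 / 1025 = 2.312195
(Sr - 1) = 1.312195
(Sr - 1)^3 = 2.259411
cot(28.0) = 1 / tan(28.0) = 1 / 0.531709 = 1.880726
Numerator = 2370 * 9.81 * 2.47^3 = 350354.9140
Denominator = 5.0 * 2.259411 * 1.880726 = 21.246671
W = 350354.9140 / 21.246671
W = 16489.87 N

16489.87


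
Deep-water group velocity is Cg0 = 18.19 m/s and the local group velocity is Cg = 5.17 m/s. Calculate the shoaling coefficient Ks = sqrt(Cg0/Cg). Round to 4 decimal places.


Ks = sqrt(Cg0 / Cg)
Ks = sqrt(18.19 / 5.17)
Ks = sqrt(3.5184)
Ks = 1.8757

1.8757


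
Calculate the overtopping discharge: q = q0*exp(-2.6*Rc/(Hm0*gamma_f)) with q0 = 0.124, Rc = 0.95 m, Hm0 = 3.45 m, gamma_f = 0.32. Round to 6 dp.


q = q0 * exp(-2.6 * Rc / (Hm0 * gamma_f))
Exponent = -2.6 * 0.95 / (3.45 * 0.32)
= -2.6 * 0.95 / 1.1040
= -2.237319
exp(-2.237319) = 0.106744
q = 0.124 * 0.106744
q = 0.013236 m^3/s/m

0.013236


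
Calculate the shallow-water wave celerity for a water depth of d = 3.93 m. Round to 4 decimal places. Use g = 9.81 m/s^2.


Using the shallow-water approximation:
C = sqrt(g * d) = sqrt(9.81 * 3.93)
C = sqrt(38.5533)
C = 6.2091 m/s

6.2091


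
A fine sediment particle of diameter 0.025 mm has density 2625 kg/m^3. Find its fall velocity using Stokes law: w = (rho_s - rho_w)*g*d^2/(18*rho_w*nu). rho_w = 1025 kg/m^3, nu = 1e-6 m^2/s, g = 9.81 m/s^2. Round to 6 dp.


w = (rho_s - rho_w) * g * d^2 / (18 * rho_w * nu)
d = 0.025 mm = 0.000025 m
rho_s - rho_w = 2625 - 1025 = 1600
Numerator = 1600 * 9.81 * (0.000025)^2 = 0.000009810000
Denominator = 18 * 1025 * 1e-6 = 0.018450
w = 0.000532 m/s

0.000532


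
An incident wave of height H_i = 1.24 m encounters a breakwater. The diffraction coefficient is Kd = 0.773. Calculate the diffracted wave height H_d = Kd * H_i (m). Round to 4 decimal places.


H_d = Kd * H_i
H_d = 0.773 * 1.24
H_d = 0.9585 m

0.9585


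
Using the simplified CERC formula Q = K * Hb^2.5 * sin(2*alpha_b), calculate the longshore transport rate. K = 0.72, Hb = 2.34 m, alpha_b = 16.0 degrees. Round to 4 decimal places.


Q = K * Hb^2.5 * sin(2 * alpha_b)
Hb^2.5 = 2.34^2.5 = 8.376057
sin(2 * 16.0) = sin(32.0) = 0.529919
Q = 0.72 * 8.376057 * 0.529919
Q = 3.1958 m^3/s

3.1958


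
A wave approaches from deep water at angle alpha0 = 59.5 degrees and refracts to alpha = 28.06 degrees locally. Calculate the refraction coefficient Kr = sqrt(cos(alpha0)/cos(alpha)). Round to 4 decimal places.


Kr = sqrt(cos(alpha0) / cos(alpha))
cos(59.5) = 0.507538
cos(28.06) = 0.882455
Kr = sqrt(0.507538 / 0.882455)
Kr = sqrt(0.575143)
Kr = 0.7584

0.7584


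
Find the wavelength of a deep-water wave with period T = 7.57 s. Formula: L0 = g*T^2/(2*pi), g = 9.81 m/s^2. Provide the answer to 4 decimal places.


L0 = g * T^2 / (2 * pi)
L0 = 9.81 * 7.57^2 / (2 * pi)
L0 = 9.81 * 57.3049 / 6.28319
L0 = 562.1611 / 6.28319
L0 = 89.4707 m

89.4707


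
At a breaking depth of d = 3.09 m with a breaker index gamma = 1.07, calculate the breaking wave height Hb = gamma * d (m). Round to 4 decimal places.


Hb = gamma * d
Hb = 1.07 * 3.09
Hb = 3.3063 m

3.3063


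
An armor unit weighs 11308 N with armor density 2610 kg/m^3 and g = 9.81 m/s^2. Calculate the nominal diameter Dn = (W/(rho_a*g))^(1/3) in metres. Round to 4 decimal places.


V = W / (rho_a * g)
V = 11308 / (2610 * 9.81)
V = 11308 / 25604.10
V = 0.441648 m^3
Dn = V^(1/3) = 0.441648^(1/3)
Dn = 0.7615 m

0.7615


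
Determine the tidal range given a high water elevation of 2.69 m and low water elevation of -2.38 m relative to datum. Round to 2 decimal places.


Tidal range = High water - Low water
Tidal range = 2.69 - (-2.38)
Tidal range = 5.07 m

5.07


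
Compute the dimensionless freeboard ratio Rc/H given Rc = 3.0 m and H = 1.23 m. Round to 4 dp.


Relative freeboard = Rc / H
= 3.0 / 1.23
= 2.4390

2.4390


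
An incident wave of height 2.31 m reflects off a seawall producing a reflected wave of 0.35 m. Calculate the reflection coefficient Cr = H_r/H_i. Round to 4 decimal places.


Cr = H_r / H_i
Cr = 0.35 / 2.31
Cr = 0.1515

0.1515


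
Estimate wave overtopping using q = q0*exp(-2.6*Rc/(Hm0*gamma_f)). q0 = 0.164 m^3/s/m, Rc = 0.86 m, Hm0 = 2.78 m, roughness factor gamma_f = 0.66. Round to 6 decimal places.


q = q0 * exp(-2.6 * Rc / (Hm0 * gamma_f))
Exponent = -2.6 * 0.86 / (2.78 * 0.66)
= -2.6 * 0.86 / 1.8348
= -1.218661
exp(-1.218661) = 0.295626
q = 0.164 * 0.295626
q = 0.048483 m^3/s/m

0.048483


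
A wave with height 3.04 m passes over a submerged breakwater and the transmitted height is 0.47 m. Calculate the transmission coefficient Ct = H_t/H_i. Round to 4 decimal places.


Ct = H_t / H_i
Ct = 0.47 / 3.04
Ct = 0.1546

0.1546


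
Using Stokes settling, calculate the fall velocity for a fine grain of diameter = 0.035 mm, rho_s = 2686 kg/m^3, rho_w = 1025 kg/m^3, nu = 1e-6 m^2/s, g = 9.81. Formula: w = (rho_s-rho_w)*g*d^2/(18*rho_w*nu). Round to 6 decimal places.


w = (rho_s - rho_w) * g * d^2 / (18 * rho_w * nu)
d = 0.035 mm = 0.000035 m
rho_s - rho_w = 2686 - 1025 = 1661
Numerator = 1661 * 9.81 * (0.000035)^2 = 0.000019960652
Denominator = 18 * 1025 * 1e-6 = 0.018450
w = 0.001082 m/s

0.001082


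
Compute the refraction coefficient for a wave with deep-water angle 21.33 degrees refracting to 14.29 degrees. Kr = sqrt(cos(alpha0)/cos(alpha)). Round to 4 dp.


Kr = sqrt(cos(alpha0) / cos(alpha))
cos(21.33) = 0.931501
cos(14.29) = 0.969059
Kr = sqrt(0.931501 / 0.969059)
Kr = sqrt(0.961243)
Kr = 0.9804

0.9804


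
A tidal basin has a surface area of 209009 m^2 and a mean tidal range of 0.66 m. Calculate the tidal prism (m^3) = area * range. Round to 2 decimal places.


Tidal prism = Area * Tidal range
P = 209009 * 0.66
P = 137945.94 m^3

137945.94


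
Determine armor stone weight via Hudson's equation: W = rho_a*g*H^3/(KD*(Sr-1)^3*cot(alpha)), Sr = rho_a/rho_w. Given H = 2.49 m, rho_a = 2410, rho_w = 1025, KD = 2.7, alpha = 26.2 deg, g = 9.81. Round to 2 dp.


Sr = rho_a / rho_w = 2410 / 1025 = 2.351220
(Sr - 1) = 1.351220
(Sr - 1)^3 = 2.467049
cot(26.2) = 1 / tan(26.2) = 1 / 0.492061 = 2.032268
Numerator = 2410 * 9.81 * 2.49^3 = 364992.6267
Denominator = 2.7 * 2.467049 * 2.032268 = 13.537003
W = 364992.6267 / 13.537003
W = 26962.59 N

26962.59


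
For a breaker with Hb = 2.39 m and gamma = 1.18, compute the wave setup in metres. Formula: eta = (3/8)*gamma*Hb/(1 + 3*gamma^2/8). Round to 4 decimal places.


eta = (3/8) * gamma * Hb / (1 + 3*gamma^2/8)
Numerator = (3/8) * 1.18 * 2.39 = 1.057575
Denominator = 1 + 3*1.18^2/8 = 1 + 0.522150 = 1.522150
eta = 1.057575 / 1.522150
eta = 0.6948 m

0.6948


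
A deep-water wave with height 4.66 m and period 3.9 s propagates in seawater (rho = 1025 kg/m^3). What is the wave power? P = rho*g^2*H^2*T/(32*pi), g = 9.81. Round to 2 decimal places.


P = rho * g^2 * H^2 * T / (32 * pi)
P = 1025 * 9.81^2 * 4.66^2 * 3.9 / (32 * pi)
P = 1025 * 96.2361 * 21.7156 * 3.9 / 100.53096
P = 83099.51 W/m

83099.51


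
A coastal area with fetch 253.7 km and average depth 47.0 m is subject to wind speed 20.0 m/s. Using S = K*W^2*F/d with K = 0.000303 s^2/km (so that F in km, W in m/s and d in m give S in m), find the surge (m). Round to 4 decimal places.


S = K * W^2 * F / d
W^2 = 20.0^2 = 400.00
S = 0.000303 * 400.00 * 253.7 / 47.0
Numerator = 0.000303 * 400.00 * 253.7 = 30.748440
S = 30.748440 / 47.0 = 0.6542 m

0.6542


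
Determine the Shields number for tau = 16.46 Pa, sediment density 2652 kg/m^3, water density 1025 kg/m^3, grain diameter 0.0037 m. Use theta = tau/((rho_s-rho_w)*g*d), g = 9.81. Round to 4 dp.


theta = tau / ((rho_s - rho_w) * g * d)
rho_s - rho_w = 2652 - 1025 = 1627
Denominator = 1627 * 9.81 * 0.0037 = 59.055219
theta = 16.46 / 59.055219
theta = 0.2787

0.2787


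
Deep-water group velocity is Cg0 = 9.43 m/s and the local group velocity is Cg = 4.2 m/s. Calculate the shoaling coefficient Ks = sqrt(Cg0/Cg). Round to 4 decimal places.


Ks = sqrt(Cg0 / Cg)
Ks = sqrt(9.43 / 4.2)
Ks = sqrt(2.2452)
Ks = 1.4984

1.4984


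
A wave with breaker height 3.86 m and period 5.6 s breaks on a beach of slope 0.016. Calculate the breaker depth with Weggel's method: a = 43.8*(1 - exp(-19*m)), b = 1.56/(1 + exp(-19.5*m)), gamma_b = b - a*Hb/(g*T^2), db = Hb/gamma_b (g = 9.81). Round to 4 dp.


a = 43.8 * (1 - exp(-19 * m))
exp(-19 * 0.016) = exp(-0.3040) = 0.737861
a = 43.8 * (1 - 0.737861) = 11.481694
b = 1.56 / (1 + exp(-19.5 * m))
exp(-19.5 * 0.016) = exp(-0.3120) = 0.731982
b = 1.56 / (1 + 0.731982) = 0.900702
Hb / (g * T^2) = 3.86 / (9.81 * 5.6^2) = 3.86 / 307.6416 = 0.01254707
gamma_b = b - a * Hb/(g*T^2) = 0.900702 - 11.481694 * 0.01254707 = 0.756641
db = Hb / gamma_b = 3.86 / 0.756641
db = 5.1015 m

5.1015


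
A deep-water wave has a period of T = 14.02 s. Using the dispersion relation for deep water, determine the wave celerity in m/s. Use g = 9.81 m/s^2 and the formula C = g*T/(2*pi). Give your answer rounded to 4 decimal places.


We use the deep-water celerity formula:
C = g * T / (2 * pi)
C = 9.81 * 14.02 / (2 * 3.14159...)
C = 137.536200 / 6.283185
C = 21.8896 m/s

21.8896


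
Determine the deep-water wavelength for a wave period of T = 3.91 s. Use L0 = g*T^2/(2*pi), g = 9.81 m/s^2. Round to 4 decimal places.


L0 = g * T^2 / (2 * pi)
L0 = 9.81 * 3.91^2 / (2 * pi)
L0 = 9.81 * 15.2881 / 6.28319
L0 = 149.9763 / 6.28319
L0 = 23.8695 m

23.8695


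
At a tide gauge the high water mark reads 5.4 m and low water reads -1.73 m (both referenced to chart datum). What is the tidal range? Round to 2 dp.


Tidal range = High water - Low water
Tidal range = 5.4 - (-1.73)
Tidal range = 7.13 m

7.13


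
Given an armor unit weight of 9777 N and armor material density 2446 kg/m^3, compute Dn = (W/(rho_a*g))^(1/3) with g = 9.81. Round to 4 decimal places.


V = W / (rho_a * g)
V = 9777 / (2446 * 9.81)
V = 9777 / 23995.26
V = 0.407455 m^3
Dn = V^(1/3) = 0.407455^(1/3)
Dn = 0.7414 m

0.7414


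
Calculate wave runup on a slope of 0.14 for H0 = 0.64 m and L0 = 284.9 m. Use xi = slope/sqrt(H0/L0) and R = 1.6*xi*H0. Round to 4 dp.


xi = slope / sqrt(H0/L0)
H0/L0 = 0.64/284.9 = 0.002246
sqrt(0.002246) = 0.047396
xi = 0.14 / 0.047396 = 2.953822
R = 1.6 * xi * H0 = 1.6 * 2.953822 * 0.64
R = 3.0247 m

3.0247


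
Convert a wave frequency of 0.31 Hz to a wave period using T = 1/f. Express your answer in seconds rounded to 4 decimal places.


T = 1 / f
T = 1 / 0.31
T = 3.2258 s

3.2258


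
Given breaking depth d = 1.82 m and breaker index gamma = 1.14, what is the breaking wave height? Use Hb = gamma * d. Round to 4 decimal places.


Hb = gamma * d
Hb = 1.14 * 1.82
Hb = 2.0748 m

2.0748


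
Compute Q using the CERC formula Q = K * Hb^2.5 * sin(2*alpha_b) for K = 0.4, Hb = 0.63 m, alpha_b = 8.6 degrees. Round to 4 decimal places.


Q = K * Hb^2.5 * sin(2 * alpha_b)
Hb^2.5 = 0.63^2.5 = 0.315030
sin(2 * 8.6) = sin(17.2) = 0.295708
Q = 0.4 * 0.315030 * 0.295708
Q = 0.0373 m^3/s

0.0373


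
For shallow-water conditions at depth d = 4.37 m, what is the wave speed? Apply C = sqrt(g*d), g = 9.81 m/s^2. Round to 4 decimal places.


Using the shallow-water approximation:
C = sqrt(g * d) = sqrt(9.81 * 4.37)
C = sqrt(42.8697)
C = 6.5475 m/s

6.5475


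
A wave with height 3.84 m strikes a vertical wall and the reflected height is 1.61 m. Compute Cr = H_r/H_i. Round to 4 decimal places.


Cr = H_r / H_i
Cr = 1.61 / 3.84
Cr = 0.4193

0.4193


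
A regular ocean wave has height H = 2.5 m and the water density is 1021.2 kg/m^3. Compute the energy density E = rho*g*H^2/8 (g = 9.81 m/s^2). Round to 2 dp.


E = (1/8) * rho * g * H^2
E = (1/8) * 1021.2 * 9.81 * 2.5^2
E = 0.125 * 1021.2 * 9.81 * 6.2500
E = 7826.54 J/m^2

7826.54


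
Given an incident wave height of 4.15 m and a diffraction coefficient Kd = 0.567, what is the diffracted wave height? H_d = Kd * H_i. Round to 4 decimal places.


H_d = Kd * H_i
H_d = 0.567 * 4.15
H_d = 2.3531 m

2.3531


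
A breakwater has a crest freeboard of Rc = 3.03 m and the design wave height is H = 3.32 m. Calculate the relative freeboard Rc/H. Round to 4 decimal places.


Relative freeboard = Rc / H
= 3.03 / 3.32
= 0.9127

0.9127


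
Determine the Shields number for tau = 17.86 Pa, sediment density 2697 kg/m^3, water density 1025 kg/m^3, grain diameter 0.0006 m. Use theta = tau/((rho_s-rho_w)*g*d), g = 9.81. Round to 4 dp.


theta = tau / ((rho_s - rho_w) * g * d)
rho_s - rho_w = 2697 - 1025 = 1672
Denominator = 1672 * 9.81 * 0.0006 = 9.841392
theta = 17.86 / 9.841392
theta = 1.8148

1.8148


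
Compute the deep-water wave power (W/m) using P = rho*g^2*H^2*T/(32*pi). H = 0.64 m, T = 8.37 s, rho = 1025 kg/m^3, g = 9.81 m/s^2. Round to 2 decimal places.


P = rho * g^2 * H^2 * T / (32 * pi)
P = 1025 * 9.81^2 * 0.64^2 * 8.37 / (32 * pi)
P = 1025 * 96.2361 * 0.4096 * 8.37 / 100.53096
P = 3363.93 W/m

3363.93


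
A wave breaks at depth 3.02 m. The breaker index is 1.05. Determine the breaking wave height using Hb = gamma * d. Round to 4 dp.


Hb = gamma * d
Hb = 1.05 * 3.02
Hb = 3.1710 m

3.1710


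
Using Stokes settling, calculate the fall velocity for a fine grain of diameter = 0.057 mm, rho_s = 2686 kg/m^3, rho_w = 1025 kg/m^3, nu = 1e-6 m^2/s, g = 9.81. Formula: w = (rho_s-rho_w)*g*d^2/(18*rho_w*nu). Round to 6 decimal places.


w = (rho_s - rho_w) * g * d^2 / (18 * rho_w * nu)
d = 0.057 mm = 0.000057 m
rho_s - rho_w = 2686 - 1025 = 1661
Numerator = 1661 * 9.81 * (0.000057)^2 = 0.000052940538
Denominator = 18 * 1025 * 1e-6 = 0.018450
w = 0.002869 m/s

0.002869


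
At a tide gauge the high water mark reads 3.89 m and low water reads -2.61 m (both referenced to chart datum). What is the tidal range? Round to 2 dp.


Tidal range = High water - Low water
Tidal range = 3.89 - (-2.61)
Tidal range = 6.50 m

6.50


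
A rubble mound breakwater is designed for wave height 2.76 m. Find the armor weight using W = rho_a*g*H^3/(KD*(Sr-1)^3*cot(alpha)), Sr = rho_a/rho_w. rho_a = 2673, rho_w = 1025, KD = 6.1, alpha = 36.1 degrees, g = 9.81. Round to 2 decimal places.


Sr = rho_a / rho_w = 2673 / 1025 = 2.607805
(Sr - 1) = 1.607805
(Sr - 1)^3 = 4.156234
cot(36.1) = 1 / tan(36.1) = 1 / 0.729213 = 1.371342
Numerator = 2673 * 9.81 * 2.76^3 = 551309.1651
Denominator = 6.1 * 4.156234 * 1.371342 = 34.767682
W = 551309.1651 / 34.767682
W = 15856.94 N

15856.94


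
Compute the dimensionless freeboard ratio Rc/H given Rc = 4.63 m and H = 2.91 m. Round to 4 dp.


Relative freeboard = Rc / H
= 4.63 / 2.91
= 1.5911

1.5911


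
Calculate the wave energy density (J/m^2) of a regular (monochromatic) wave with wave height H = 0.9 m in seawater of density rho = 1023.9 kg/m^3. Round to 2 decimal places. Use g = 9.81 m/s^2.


E = (1/8) * rho * g * H^2
E = (1/8) * 1023.9 * 9.81 * 0.9^2
E = 0.125 * 1023.9 * 9.81 * 0.8100
E = 1017.00 J/m^2

1017.00


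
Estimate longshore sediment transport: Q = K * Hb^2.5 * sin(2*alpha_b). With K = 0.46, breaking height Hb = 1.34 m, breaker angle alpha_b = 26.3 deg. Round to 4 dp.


Q = K * Hb^2.5 * sin(2 * alpha_b)
Hb^2.5 = 1.34^2.5 = 2.078557
sin(2 * 26.3) = sin(52.6) = 0.794415
Q = 0.46 * 2.078557 * 0.794415
Q = 0.7596 m^3/s

0.7596


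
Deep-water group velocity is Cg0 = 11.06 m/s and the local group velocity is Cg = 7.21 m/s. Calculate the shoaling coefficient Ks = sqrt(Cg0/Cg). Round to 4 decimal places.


Ks = sqrt(Cg0 / Cg)
Ks = sqrt(11.06 / 7.21)
Ks = sqrt(1.5340)
Ks = 1.2385

1.2385


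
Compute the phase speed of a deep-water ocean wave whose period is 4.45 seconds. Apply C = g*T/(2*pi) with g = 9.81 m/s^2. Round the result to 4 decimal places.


We use the deep-water celerity formula:
C = g * T / (2 * pi)
C = 9.81 * 4.45 / (2 * 3.14159...)
C = 43.654500 / 6.283185
C = 6.9478 m/s

6.9478


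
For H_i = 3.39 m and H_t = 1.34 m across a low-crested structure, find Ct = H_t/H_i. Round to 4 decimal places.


Ct = H_t / H_i
Ct = 1.34 / 3.39
Ct = 0.3953

0.3953


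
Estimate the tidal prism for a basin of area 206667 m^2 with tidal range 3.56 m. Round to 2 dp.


Tidal prism = Area * Tidal range
P = 206667 * 3.56
P = 735734.52 m^3

735734.52


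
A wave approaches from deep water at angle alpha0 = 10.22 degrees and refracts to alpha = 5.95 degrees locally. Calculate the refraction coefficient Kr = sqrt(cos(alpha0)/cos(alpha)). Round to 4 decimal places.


Kr = sqrt(cos(alpha0) / cos(alpha))
cos(10.22) = 0.984134
cos(5.95) = 0.994613
Kr = sqrt(0.984134 / 0.994613)
Kr = sqrt(0.989464)
Kr = 0.9947

0.9947


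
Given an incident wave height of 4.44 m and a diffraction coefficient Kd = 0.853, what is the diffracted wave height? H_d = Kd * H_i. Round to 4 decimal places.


H_d = Kd * H_i
H_d = 0.853 * 4.44
H_d = 3.7873 m

3.7873


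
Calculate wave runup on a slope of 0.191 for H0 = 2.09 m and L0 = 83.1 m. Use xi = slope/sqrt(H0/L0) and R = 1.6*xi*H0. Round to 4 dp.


xi = slope / sqrt(H0/L0)
H0/L0 = 2.09/83.1 = 0.025150
sqrt(0.025150) = 0.158589
xi = 0.191 / 0.158589 = 1.204372
R = 1.6 * xi * H0 = 1.6 * 1.204372 * 2.09
R = 4.0274 m

4.0274


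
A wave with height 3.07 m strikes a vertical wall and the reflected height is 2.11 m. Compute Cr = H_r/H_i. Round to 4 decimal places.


Cr = H_r / H_i
Cr = 2.11 / 3.07
Cr = 0.6873

0.6873


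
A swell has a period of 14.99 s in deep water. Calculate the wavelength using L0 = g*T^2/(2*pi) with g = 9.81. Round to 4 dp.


L0 = g * T^2 / (2 * pi)
L0 = 9.81 * 14.99^2 / (2 * pi)
L0 = 9.81 * 224.7001 / 6.28319
L0 = 2204.3080 / 6.28319
L0 = 350.8265 m

350.8265


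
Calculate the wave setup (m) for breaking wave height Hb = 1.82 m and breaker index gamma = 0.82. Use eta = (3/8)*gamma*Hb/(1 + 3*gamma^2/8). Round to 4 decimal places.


eta = (3/8) * gamma * Hb / (1 + 3*gamma^2/8)
Numerator = (3/8) * 0.82 * 1.82 = 0.559650
Denominator = 1 + 3*0.82^2/8 = 1 + 0.252150 = 1.252150
eta = 0.559650 / 1.252150
eta = 0.4470 m

0.4470


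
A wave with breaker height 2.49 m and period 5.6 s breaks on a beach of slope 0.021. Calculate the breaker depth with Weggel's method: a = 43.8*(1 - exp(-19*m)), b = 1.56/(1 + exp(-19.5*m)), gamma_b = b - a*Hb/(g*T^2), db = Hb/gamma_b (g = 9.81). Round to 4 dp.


a = 43.8 * (1 - exp(-19 * m))
exp(-19 * 0.021) = exp(-0.3990) = 0.670991
a = 43.8 * (1 - 0.670991) = 14.410607
b = 1.56 / (1 + exp(-19.5 * m))
exp(-19.5 * 0.021) = exp(-0.4095) = 0.663982
b = 1.56 / (1 + 0.663982) = 0.937510
Hb / (g * T^2) = 2.49 / (9.81 * 5.6^2) = 2.49 / 307.6416 = 0.00809383
gamma_b = b - a * Hb/(g*T^2) = 0.937510 - 14.410607 * 0.00809383 = 0.820873
db = Hb / gamma_b = 2.49 / 0.820873
db = 3.0334 m

3.0334


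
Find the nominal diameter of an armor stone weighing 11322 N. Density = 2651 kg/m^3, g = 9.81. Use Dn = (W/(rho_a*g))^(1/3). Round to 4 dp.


V = W / (rho_a * g)
V = 11322 / (2651 * 9.81)
V = 11322 / 26006.31
V = 0.435356 m^3
Dn = V^(1/3) = 0.435356^(1/3)
Dn = 0.7579 m

0.7579


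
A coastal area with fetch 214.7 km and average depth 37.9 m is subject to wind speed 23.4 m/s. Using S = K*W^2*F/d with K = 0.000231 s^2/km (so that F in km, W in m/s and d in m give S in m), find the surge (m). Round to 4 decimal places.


S = K * W^2 * F / d
W^2 = 23.4^2 = 547.56
S = 0.000231 * 547.56 * 214.7 / 37.9
Numerator = 0.000231 * 547.56 * 214.7 = 27.156621
S = 27.156621 / 37.9 = 0.7165 m

0.7165


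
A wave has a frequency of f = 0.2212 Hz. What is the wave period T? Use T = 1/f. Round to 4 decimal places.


T = 1 / f
T = 1 / 0.2212
T = 4.5208 s

4.5208


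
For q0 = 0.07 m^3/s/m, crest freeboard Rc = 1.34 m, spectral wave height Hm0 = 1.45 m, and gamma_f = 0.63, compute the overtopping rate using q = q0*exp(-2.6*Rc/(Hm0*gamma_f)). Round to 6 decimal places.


q = q0 * exp(-2.6 * Rc / (Hm0 * gamma_f))
Exponent = -2.6 * 1.34 / (1.45 * 0.63)
= -2.6 * 1.34 / 0.9135
= -3.813903
exp(-3.813903) = 0.022062
q = 0.07 * 0.022062
q = 0.001544 m^3/s/m

0.001544


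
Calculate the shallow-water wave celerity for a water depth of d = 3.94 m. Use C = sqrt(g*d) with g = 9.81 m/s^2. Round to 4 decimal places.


Using the shallow-water approximation:
C = sqrt(g * d) = sqrt(9.81 * 3.94)
C = sqrt(38.6514)
C = 6.2170 m/s

6.2170


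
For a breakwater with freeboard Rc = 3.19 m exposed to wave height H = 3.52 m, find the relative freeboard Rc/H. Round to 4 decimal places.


Relative freeboard = Rc / H
= 3.19 / 3.52
= 0.9063

0.9063


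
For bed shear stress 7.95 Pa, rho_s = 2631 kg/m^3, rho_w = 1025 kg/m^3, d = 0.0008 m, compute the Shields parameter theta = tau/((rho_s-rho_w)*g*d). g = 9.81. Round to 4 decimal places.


theta = tau / ((rho_s - rho_w) * g * d)
rho_s - rho_w = 2631 - 1025 = 1606
Denominator = 1606 * 9.81 * 0.0008 = 12.603888
theta = 7.95 / 12.603888
theta = 0.6308

0.6308


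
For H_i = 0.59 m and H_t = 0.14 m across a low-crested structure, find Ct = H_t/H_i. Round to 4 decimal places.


Ct = H_t / H_i
Ct = 0.14 / 0.59
Ct = 0.2373

0.2373


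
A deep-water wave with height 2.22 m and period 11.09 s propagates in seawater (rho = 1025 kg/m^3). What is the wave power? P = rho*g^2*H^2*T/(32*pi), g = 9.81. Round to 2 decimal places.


P = rho * g^2 * H^2 * T / (32 * pi)
P = 1025 * 9.81^2 * 2.22^2 * 11.09 / (32 * pi)
P = 1025 * 96.2361 * 4.9284 * 11.09 / 100.53096
P = 53628.98 W/m

53628.98


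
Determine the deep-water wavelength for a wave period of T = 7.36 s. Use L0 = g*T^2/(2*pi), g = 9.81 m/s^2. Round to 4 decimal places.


L0 = g * T^2 / (2 * pi)
L0 = 9.81 * 7.36^2 / (2 * pi)
L0 = 9.81 * 54.1696 / 6.28319
L0 = 531.4038 / 6.28319
L0 = 84.5755 m

84.5755


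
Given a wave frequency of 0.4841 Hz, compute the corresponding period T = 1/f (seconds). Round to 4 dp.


T = 1 / f
T = 1 / 0.4841
T = 2.0657 s

2.0657


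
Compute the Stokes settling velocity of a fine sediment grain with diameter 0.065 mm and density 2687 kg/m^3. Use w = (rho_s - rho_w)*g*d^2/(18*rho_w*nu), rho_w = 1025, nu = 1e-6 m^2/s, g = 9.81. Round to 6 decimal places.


w = (rho_s - rho_w) * g * d^2 / (18 * rho_w * nu)
d = 0.065 mm = 0.000065 m
rho_s - rho_w = 2687 - 1025 = 1662
Numerator = 1662 * 9.81 * (0.000065)^2 = 0.000068885330
Denominator = 18 * 1025 * 1e-6 = 0.018450
w = 0.003734 m/s

0.003734


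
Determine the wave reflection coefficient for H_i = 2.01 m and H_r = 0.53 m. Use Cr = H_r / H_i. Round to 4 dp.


Cr = H_r / H_i
Cr = 0.53 / 2.01
Cr = 0.2637

0.2637


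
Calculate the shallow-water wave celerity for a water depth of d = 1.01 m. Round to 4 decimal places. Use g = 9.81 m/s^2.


Using the shallow-water approximation:
C = sqrt(g * d) = sqrt(9.81 * 1.01)
C = sqrt(9.9081)
C = 3.1477 m/s

3.1477


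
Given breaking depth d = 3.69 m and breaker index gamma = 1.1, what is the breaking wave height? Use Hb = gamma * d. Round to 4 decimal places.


Hb = gamma * d
Hb = 1.1 * 3.69
Hb = 4.0590 m

4.0590


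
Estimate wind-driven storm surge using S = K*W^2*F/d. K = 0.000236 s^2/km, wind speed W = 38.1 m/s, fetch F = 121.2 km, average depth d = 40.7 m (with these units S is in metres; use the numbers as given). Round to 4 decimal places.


S = K * W^2 * F / d
W^2 = 38.1^2 = 1451.61
S = 0.000236 * 1451.61 * 121.2 / 40.7
Numerator = 0.000236 * 1451.61 * 121.2 = 41.520691
S = 41.520691 / 40.7 = 1.0202 m

1.0202


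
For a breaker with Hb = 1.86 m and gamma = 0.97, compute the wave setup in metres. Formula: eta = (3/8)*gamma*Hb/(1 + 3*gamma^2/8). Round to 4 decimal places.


eta = (3/8) * gamma * Hb / (1 + 3*gamma^2/8)
Numerator = (3/8) * 0.97 * 1.86 = 0.676575
Denominator = 1 + 3*0.97^2/8 = 1 + 0.352838 = 1.352838
eta = 0.676575 / 1.352838
eta = 0.5001 m

0.5001


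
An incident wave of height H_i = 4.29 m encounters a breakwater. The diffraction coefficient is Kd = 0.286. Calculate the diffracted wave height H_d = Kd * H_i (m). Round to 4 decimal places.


H_d = Kd * H_i
H_d = 0.286 * 4.29
H_d = 1.2269 m

1.2269


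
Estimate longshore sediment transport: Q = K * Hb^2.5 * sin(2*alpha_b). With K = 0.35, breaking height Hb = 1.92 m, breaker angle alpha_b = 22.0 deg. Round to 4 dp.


Q = K * Hb^2.5 * sin(2 * alpha_b)
Hb^2.5 = 1.92^2.5 = 5.108026
sin(2 * 22.0) = sin(44.0) = 0.694658
Q = 0.35 * 5.108026 * 0.694658
Q = 1.2419 m^3/s

1.2419


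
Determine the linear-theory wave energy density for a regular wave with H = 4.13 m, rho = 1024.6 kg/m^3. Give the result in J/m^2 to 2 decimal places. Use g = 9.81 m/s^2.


E = (1/8) * rho * g * H^2
E = (1/8) * 1024.6 * 9.81 * 4.13^2
E = 0.125 * 1024.6 * 9.81 * 17.0569
E = 21430.56 J/m^2

21430.56


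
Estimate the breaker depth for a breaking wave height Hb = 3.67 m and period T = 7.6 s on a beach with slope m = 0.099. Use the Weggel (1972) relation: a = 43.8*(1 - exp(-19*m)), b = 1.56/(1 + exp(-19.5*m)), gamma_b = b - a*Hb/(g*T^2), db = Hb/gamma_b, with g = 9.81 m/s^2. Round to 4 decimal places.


a = 43.8 * (1 - exp(-19 * m))
exp(-19 * 0.099) = exp(-1.8810) = 0.152438
a = 43.8 * (1 - 0.152438) = 37.123233
b = 1.56 / (1 + exp(-19.5 * m))
exp(-19.5 * 0.099) = exp(-1.9305) = 0.145076
b = 1.56 / (1 + 0.145076) = 1.362355
Hb / (g * T^2) = 3.67 / (9.81 * 7.6^2) = 3.67 / 566.6256 = 0.00647694
gamma_b = b - a * Hb/(g*T^2) = 1.362355 - 37.123233 * 0.00647694 = 1.121910
db = Hb / gamma_b = 3.67 / 1.121910
db = 3.2712 m

3.2712


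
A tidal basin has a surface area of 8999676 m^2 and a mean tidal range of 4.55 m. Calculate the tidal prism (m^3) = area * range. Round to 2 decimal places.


Tidal prism = Area * Tidal range
P = 8999676 * 4.55
P = 40948525.80 m^3

40948525.80


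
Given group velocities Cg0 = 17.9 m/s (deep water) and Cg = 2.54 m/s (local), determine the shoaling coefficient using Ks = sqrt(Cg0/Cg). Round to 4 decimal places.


Ks = sqrt(Cg0 / Cg)
Ks = sqrt(17.9 / 2.54)
Ks = sqrt(7.0472)
Ks = 2.6547

2.6547


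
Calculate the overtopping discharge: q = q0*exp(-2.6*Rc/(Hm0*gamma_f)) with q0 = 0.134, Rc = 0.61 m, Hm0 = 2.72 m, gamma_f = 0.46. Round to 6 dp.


q = q0 * exp(-2.6 * Rc / (Hm0 * gamma_f))
Exponent = -2.6 * 0.61 / (2.72 * 0.46)
= -2.6 * 0.61 / 1.2512
= -1.267583
exp(-1.267583) = 0.281511
q = 0.134 * 0.281511
q = 0.037722 m^3/s/m

0.037722


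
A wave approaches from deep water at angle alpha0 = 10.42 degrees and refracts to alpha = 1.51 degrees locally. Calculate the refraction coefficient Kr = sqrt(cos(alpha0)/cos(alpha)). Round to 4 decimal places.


Kr = sqrt(cos(alpha0) / cos(alpha))
cos(10.42) = 0.983508
cos(1.51) = 0.999653
Kr = sqrt(0.983508 / 0.999653)
Kr = sqrt(0.983850)
Kr = 0.9919

0.9919


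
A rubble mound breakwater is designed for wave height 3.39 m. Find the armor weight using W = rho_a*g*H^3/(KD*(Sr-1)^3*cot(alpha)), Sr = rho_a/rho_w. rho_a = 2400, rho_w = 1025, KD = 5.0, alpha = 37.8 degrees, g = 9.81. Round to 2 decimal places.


Sr = rho_a / rho_w = 2400 / 1025 = 2.341463
(Sr - 1) = 1.341463
(Sr - 1)^3 = 2.413996
cot(37.8) = 1 / tan(37.8) = 1 / 0.775680 = 1.289192
Numerator = 2400 * 9.81 * 3.39^3 = 917232.3081
Denominator = 5.0 * 2.413996 * 1.289192 = 15.560523
W = 917232.3081 / 15.560523
W = 58946.11 N

58946.11


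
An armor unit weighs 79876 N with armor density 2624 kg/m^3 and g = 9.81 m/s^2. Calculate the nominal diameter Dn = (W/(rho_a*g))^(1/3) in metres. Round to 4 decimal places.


V = W / (rho_a * g)
V = 79876 / (2624 * 9.81)
V = 79876 / 25741.44
V = 3.103012 m^3
Dn = V^(1/3) = 3.103012^(1/3)
Dn = 1.4586 m

1.4586


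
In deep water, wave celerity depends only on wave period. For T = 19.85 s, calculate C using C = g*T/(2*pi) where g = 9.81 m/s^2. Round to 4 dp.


We use the deep-water celerity formula:
C = g * T / (2 * pi)
C = 9.81 * 19.85 / (2 * 3.14159...)
C = 194.728500 / 6.283185
C = 30.9920 m/s

30.9920
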